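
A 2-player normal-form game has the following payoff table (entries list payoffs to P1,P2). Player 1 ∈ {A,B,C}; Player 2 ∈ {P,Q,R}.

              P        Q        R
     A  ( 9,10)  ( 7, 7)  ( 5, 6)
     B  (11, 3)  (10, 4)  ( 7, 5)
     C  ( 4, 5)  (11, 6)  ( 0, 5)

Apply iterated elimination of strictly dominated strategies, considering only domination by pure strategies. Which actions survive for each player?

P1 drop A (B beats it: P:11>9 Q:10>7 R:7>5)
P2 drop P (Q beats it: B:4>3 C:6>5)
P1→{B,C} P2→{Q,R}

Remaining: P1:{B,C} P2:{Q,R}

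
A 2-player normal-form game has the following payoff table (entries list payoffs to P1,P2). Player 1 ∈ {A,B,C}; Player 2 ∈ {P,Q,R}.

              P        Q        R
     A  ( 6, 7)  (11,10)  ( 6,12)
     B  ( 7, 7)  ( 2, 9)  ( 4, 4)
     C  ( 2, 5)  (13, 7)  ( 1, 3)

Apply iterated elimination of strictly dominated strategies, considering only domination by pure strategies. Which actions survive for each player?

P2 drop P (Q beats it: A:10>7 B:9>7 C:7>5)
P1 drop B (A beats it: Q:11>2 R:6>4)
P1→{A,C} P2→{Q,R}

Remaining: P1:{A,C} P2:{Q,R}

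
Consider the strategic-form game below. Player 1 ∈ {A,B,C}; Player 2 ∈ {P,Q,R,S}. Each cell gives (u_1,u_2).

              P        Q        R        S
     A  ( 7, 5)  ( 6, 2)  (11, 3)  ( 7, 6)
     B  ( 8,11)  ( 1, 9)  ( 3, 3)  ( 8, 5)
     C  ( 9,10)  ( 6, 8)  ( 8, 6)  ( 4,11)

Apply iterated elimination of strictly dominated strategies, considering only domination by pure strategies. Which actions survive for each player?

Remaining: P1:{B,C} P2:{P,S}

P2 drop Q (P beats it: A:5>2 B:11>9 C:10>8)
P2 drop R (P beats it: A:5>3 B:11>3 C:10>6)
P1 drop A (B beats it: P:8>7 S:8>7)
P1→{B,C} P2→{P,S}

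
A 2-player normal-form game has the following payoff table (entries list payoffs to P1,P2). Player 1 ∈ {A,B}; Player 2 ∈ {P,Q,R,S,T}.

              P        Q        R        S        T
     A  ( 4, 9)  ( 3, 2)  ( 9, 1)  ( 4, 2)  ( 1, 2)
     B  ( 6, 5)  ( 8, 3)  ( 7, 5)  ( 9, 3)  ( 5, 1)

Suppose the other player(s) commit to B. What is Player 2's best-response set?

u_2(P vs B) = 5
u_2(Q vs B) = 3
u_2(R vs B) = 5
u_2(S vs B) = 3
u_2(T vs B) = 1
max payoff 5 at {P,R}

BR_2 = {P,R}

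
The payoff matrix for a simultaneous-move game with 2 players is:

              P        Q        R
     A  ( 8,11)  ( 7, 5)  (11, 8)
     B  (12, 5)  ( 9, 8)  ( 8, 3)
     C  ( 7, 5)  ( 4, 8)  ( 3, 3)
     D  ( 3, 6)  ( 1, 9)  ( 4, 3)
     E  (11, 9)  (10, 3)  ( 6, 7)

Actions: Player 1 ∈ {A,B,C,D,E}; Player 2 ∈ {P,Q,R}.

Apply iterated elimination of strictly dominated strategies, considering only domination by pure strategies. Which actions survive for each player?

P1 drop C (A beats it: P:8>7 Q:7>4 R:11>3)
P1 drop D (A beats it: P:8>3 Q:7>1 R:11>4)
P2 drop R (P beats it: A:11>8 B:5>3 E:9>7)
P1 drop A (B beats it: P:12>8 Q:9>7)
P1→{B,E} P2→{P,Q}

Survivors P1:{B,E} P2:{P,Q}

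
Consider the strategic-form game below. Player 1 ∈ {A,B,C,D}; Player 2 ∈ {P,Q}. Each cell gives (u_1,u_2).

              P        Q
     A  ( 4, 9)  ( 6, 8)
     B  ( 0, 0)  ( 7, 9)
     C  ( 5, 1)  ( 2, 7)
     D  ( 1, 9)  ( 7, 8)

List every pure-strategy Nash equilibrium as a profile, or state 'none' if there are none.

(A,P): not NE [P1→C gives 5>4]
(A,Q): not NE [P1→D gives 7>6; P2→P gives 9>8]
(B,P): not NE [P1→C gives 5>0; P2→Q gives 9>0]
(B,Q): NE
(C,P): not NE [P2→Q gives 7>1]
(C,Q): not NE [P1→D gives 7>2]
(D,P): not NE [P1→C gives 5>1]
(D,Q): not NE [P2→P gives 9>8]

NE set: (B,Q)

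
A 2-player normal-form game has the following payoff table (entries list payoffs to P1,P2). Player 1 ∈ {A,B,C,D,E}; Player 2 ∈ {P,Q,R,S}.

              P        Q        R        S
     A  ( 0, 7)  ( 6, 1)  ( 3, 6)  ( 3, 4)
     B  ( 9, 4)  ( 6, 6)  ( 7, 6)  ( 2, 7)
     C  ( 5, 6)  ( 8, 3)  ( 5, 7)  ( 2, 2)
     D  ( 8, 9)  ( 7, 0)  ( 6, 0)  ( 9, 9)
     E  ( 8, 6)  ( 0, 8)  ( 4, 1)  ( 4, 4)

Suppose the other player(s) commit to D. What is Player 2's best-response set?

u_2(P vs D) = 9
u_2(Q vs D) = 0
u_2(R vs D) = 0
u_2(S vs D) = 9
max payoff 9 at {P,S}

P2 best: {P,S}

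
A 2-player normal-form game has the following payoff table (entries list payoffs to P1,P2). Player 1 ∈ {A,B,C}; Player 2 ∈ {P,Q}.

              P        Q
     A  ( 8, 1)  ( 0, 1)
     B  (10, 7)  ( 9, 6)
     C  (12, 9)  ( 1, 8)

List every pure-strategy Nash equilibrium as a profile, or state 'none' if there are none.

Nash profiles: (C,P)

(A,P): not NE [P1→C gives 12>8]
(A,Q): not NE [P1→B gives 9>0]
(B,P): not NE [P1→C gives 12>10]
(B,Q): not NE [P2→P gives 7>6]
(C,P): NE
(C,Q): not NE [P1→B gives 9>1; P2→P gives 9>8]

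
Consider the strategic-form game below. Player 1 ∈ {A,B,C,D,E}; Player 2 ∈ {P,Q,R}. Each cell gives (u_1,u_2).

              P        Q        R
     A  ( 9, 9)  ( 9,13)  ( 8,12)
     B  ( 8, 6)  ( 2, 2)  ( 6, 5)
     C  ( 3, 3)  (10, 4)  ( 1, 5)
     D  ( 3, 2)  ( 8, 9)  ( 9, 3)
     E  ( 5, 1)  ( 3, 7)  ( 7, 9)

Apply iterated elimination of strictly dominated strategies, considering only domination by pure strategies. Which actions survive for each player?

P1 drop B (A beats it: P:9>8 Q:9>2 R:8>6)
P1 drop E (A beats it: P:9>5 Q:9>3 R:8>7)
P2 drop P (Q beats it: A:13>9 C:4>3 D:9>2)
P1→{A,C,D} P2→{Q,R}

Remaining: P1:{A,C,D} P2:{Q,R}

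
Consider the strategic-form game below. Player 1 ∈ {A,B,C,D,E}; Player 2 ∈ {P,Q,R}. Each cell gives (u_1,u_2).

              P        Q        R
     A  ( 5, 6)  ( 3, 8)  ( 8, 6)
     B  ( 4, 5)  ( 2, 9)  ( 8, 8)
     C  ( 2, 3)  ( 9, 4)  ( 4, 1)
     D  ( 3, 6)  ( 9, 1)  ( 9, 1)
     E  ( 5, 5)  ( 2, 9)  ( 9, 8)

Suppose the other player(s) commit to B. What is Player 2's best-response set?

BR_2 = {Q}

u_2(P vs B) = 5
u_2(Q vs B) = 9
u_2(R vs B) = 8
max payoff 9 at {Q}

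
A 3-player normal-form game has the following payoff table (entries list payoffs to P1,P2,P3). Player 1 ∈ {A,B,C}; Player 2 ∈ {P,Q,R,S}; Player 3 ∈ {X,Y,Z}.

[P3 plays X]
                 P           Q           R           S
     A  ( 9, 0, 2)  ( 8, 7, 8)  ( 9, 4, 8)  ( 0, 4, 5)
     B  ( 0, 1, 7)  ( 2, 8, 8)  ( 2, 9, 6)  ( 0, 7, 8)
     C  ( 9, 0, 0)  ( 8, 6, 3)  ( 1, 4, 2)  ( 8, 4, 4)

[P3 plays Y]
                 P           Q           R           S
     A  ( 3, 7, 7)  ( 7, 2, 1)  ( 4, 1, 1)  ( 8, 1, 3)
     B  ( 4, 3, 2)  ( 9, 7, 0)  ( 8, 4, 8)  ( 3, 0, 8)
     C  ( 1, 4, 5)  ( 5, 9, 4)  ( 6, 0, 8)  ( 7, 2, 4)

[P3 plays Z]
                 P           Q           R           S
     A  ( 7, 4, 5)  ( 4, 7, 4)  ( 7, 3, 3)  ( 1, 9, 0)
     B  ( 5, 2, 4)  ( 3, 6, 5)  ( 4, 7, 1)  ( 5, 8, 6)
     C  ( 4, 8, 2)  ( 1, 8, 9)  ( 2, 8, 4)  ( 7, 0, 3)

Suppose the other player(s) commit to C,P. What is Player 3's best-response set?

u_3(X vs C,P) = 0
u_3(Y vs C,P) = 5
u_3(Z vs C,P) = 2
max payoff 5 at {Y}

argmax u_3 = {Y}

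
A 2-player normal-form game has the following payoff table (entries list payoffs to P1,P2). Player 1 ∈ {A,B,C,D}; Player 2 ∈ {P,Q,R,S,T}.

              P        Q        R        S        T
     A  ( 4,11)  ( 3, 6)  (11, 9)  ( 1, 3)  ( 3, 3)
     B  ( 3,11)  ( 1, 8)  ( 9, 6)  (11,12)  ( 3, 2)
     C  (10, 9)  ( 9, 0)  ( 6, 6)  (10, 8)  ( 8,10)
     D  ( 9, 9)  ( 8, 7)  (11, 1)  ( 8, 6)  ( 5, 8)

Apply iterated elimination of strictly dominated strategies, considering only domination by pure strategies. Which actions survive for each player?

Survivors P1:{B,C} P2:{P,S,T}

P2 drop Q (P beats it: A:11>6 B:11>8 C:9>0 D:9>7)
P2 drop R (P beats it: A:11>9 B:11>6 C:9>6 D:9>1)
P1 drop A (C beats it: P:10>4 S:10>1 T:8>3)
P1 drop D (C beats it: P:10>9 S:10>8 T:8>5)
P1→{B,C} P2→{P,S,T}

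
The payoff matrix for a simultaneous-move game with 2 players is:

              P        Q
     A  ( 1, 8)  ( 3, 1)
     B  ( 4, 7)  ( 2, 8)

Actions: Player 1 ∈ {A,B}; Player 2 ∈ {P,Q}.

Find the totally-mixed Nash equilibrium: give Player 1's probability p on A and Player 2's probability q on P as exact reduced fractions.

P1 indiff ⇒ q·1+(1-q)·3 = q·4+(1-q)·2 ⇒ q(-3) = (1-q)(-1) ⇒ q = 1/4
P2 indiff ⇒ p·8+(1-p)·7 = p·1+(1-p)·8 ⇒ p(7) = (1-p)(1) ⇒ p = 1/8

P1 mixes 1/8 on A; P2 mixes 1/4 on P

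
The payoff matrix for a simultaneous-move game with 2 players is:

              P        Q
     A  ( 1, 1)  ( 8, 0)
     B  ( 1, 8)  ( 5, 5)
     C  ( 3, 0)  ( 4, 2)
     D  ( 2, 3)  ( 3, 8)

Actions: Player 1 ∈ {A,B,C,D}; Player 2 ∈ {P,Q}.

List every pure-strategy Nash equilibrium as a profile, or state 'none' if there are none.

(A,P): not NE [P1→C gives 3>1]
(A,Q): not NE [P2→P gives 1>0]
(B,P): not NE [P1→C gives 3>1]
(B,Q): not NE [P1→A gives 8>5; P2→P gives 8>5]
(C,P): not NE [P2→Q gives 2>0]
(C,Q): not NE [P1→A gives 8>4]
(D,P): not NE [P1→C gives 3>2; P2→Q gives 8>3]
(D,Q): not NE [P1→A gives 8>3]

PSNE: ∅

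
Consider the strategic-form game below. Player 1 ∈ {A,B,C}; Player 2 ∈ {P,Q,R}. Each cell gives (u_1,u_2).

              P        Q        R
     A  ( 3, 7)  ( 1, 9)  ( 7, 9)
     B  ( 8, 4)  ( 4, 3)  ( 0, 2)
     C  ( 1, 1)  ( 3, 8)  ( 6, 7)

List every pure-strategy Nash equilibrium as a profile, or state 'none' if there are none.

(A,P): not NE [P1→B gives 8>3; P2→R gives 9>7]
(A,Q): not NE [P1→B gives 4>1]
(A,R): NE
(B,P): NE
(B,Q): not NE [P2→P gives 4>3]
(B,R): not NE [P1→A gives 7>0; P2→P gives 4>2]
(C,P): not NE [P1→B gives 8>1; P2→Q gives 8>1]
(C,Q): not NE [P1→B gives 4>3]
(C,R): not NE [P1→A gives 7>6; P2→Q gives 8>7]

PSNE = {(A,R), (B,P)}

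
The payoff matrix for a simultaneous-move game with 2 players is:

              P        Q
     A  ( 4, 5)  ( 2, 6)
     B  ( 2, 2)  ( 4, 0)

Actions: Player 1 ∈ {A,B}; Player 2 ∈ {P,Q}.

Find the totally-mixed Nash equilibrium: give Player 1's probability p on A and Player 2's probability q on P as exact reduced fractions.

p=2/3, q=1/2

P1 indiff ⇒ q·4+(1-q)·2 = q·2+(1-q)·4 ⇒ q(2) = (1-q)(2) ⇒ q = 1/2
P2 indiff ⇒ p·5+(1-p)·2 = p·6+(1-p)·0 ⇒ p(-1) = (1-p)(-2) ⇒ p = 2/3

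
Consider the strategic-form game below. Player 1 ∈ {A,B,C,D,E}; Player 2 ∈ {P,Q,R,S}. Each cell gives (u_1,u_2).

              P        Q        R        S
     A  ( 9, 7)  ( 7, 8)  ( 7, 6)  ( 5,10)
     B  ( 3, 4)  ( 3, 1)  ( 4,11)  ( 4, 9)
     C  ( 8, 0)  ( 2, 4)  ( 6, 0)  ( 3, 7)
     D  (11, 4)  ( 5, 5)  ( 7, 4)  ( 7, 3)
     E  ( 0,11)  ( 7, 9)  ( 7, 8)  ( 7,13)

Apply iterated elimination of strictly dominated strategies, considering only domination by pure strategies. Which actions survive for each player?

P1 drop B (A beats it: P:9>3 Q:7>3 R:7>4 S:5>4)
P1 drop C (A beats it: P:9>8 Q:7>2 R:7>6 S:5>3)
P2 drop R (Q beats it: A:8>6 D:5>4 E:9>8)
P1→{A,D,E} P2→{P,Q,S}

Remaining: P1:{A,D,E} P2:{P,Q,S}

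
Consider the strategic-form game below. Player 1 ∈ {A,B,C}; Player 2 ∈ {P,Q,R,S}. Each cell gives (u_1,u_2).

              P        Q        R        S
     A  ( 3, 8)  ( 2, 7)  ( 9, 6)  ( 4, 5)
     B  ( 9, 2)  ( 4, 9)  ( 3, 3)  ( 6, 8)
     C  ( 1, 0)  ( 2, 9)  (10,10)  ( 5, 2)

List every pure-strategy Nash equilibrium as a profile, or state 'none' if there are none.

(A,P): not NE [P1→B gives 9>3]
(A,Q): not NE [P1→B gives 4>2; P2→P gives 8>7]
(A,R): not NE [P1→C gives 10>9; P2→P gives 8>6]
(A,S): not NE [P1→B gives 6>4; P2→P gives 8>5]
(B,P): not NE [P2→Q gives 9>2]
(B,Q): NE
(B,R): not NE [P1→C gives 10>3; P2→Q gives 9>3]
(B,S): not NE [P2→Q gives 9>8]
(C,P): not NE [P1→B gives 9>1; P2→R gives 10>0]
(C,Q): not NE [P1→B gives 4>2; P2→R gives 10>9]
(C,R): NE
(C,S): not NE [P1→B gives 6>5; P2→R gives 10>2]

Nash profiles: (B,Q), (C,R)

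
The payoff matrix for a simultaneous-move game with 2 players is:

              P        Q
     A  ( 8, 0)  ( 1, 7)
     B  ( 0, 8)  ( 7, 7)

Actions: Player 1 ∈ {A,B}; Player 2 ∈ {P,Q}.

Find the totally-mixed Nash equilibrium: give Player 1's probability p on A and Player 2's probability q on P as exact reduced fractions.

P1 indiff ⇒ q·8+(1-q)·1 = q·0+(1-q)·7 ⇒ q(8) = (1-q)(6) ⇒ q = 3/7
P2 indiff ⇒ p·0+(1-p)·8 = p·7+(1-p)·7 ⇒ p(-7) = (1-p)(-1) ⇒ p = 1/8

P1 mixes 1/8 on A; P2 mixes 3/7 on P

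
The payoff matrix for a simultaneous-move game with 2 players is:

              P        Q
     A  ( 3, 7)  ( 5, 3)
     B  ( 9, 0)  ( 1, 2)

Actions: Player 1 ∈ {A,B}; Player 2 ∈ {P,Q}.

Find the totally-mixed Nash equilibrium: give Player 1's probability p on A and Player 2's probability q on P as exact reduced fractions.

P1 mixes 1/3 on A; P2 mixes 2/5 on P

P1 indiff ⇒ q·3+(1-q)·5 = q·9+(1-q)·1 ⇒ q(-6) = (1-q)(-4) ⇒ q = 2/5
P2 indiff ⇒ p·7+(1-p)·0 = p·3+(1-p)·2 ⇒ p(4) = (1-p)(2) ⇒ p = 1/3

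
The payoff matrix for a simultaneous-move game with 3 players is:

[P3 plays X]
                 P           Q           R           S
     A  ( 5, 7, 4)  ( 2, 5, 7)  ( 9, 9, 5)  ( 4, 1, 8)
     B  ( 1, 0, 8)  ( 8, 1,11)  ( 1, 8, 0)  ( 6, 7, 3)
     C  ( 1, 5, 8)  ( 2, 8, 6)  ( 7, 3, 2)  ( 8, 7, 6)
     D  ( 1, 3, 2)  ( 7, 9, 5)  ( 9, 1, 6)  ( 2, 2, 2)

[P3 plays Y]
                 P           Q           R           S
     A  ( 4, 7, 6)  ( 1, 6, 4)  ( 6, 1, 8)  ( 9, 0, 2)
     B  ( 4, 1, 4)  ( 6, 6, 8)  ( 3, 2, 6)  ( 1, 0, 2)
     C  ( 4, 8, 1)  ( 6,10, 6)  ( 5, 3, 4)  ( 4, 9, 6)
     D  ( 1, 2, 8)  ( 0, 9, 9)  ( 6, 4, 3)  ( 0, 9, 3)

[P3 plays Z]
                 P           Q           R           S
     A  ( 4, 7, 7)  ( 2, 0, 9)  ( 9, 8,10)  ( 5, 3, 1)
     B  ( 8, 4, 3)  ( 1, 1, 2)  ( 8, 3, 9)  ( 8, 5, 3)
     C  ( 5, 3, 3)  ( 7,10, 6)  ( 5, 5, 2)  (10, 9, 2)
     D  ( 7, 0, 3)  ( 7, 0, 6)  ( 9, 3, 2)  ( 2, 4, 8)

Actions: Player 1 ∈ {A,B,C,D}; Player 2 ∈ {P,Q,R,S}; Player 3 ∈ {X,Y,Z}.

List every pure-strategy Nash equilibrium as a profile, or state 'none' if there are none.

(A,P,X): not NE [P2→R gives 9>7; P3→Z gives 7>4]
(A,P,Y): not NE [P3→Z gives 7>6]
(A,P,Z): not NE [P1→B gives 8>4; P2→R gives 8>7]
(A,Q,X): not NE [P1→B gives 8>2; P2→R gives 9>5; P3→Z gives 9>7]
(A,Q,Y): not NE [P1→C gives 6>1; P2→P gives 7>6; P3→Z gives 9>4]
(A,Q,Z): not NE [P1→D gives 7>2; P2→R gives 8>0]
(A,R,X): not NE [P3→Z gives 10>5]
(A,R,Y): not NE [P2→P gives 7>1; P3→Z gives 10>8]
(A,R,Z): NE
(A,S,X): not NE [P1→C gives 8>4; P2→R gives 9>1]
(A,S,Y): not NE [P2→P gives 7>0; P3→X gives 8>2]
(A,S,Z): not NE [P1→C gives 10>5; P2→R gives 8>3; P3→X gives 8>1]
(B,P,X): not NE [P1→A gives 5>1; P2→R gives 8>0]
(B,P,Y): not NE [P2→Q gives 6>1; P3→X gives 8>4]
(B,P,Z): not NE [P2→S gives 5>4; P3→X gives 8>3]
(B,Q,X): not NE [P2→R gives 8>1]
(B,Q,Y): not NE [P3→X gives 11>8]
(B,Q,Z): not NE [P1→D gives 7>1; P2→S gives 5>1; P3→X gives 11>2]
(B,R,X): not NE [P1→D gives 9>1; P3→Z gives 9>0]
(B,R,Y): not NE [P1→D gives 6>3; P2→Q gives 6>2; P3→Z gives 9>6]
(B,R,Z): not NE [P1→D gives 9>8; P2→S gives 5>3]
(B,S,X): not NE [P1→C gives 8>6; P2→R gives 8>7]
(B,S,Y): not NE [P1→A gives 9>1; P2→Q gives 6>0; P3→Z gives 3>2]
(B,S,Z): not NE [P1→C gives 10>8]
(C,P,X): not NE [P1→A gives 5>1; P2→Q gives 8>5]
(C,P,Y): not NE [P2→Q gives 10>8; P3→X gives 8>1]
(C,P,Z): not NE [P1→B gives 8>5; P2→Q gives 10>3; P3→X gives 8>3]
(C,Q,X): not NE [P1→B gives 8>2]
(C,Q,Y): NE
(C,Q,Z): NE
(C,R,X): not NE [P1→D gives 9>7; P2→Q gives 8>3; P3→Y gives 4>2]
(C,R,Y): not NE [P1→D gives 6>5; P2→Q gives 10>3]
(C,R,Z): not NE [P1→D gives 9>5; P2→Q gives 10>5; P3→Y gives 4>2]
(C,S,X): not NE [P2→Q gives 8>7]
(C,S,Y): not NE [P1→A gives 9>4; P2→Q gives 10>9]
(C,S,Z): not NE [P2→Q gives 10>9; P3→Y gives 6>2]
(D,P,X): not NE [P1→A gives 5>1; P2→Q gives 9>3; P3→Y gives 8>2]
(D,P,Y): not NE [P1→C gives 4>1; P2→S gives 9>2]
(D,P,Z): not NE [P1→B gives 8>7; P2→S gives 4>0; P3→Y gives 8>3]
(D,Q,X): not NE [P1→B gives 8>7; P3→Y gives 9>5]
(D,Q,Y): not NE [P1→C gives 6>0]
(D,Q,Z): not NE [P2→S gives 4>0; P3→Y gives 9>6]
(D,R,X): not NE [P2→Q gives 9>1]
(D,R,Y): not NE [P2→S gives 9>4; P3→X gives 6>3]
(D,R,Z): not NE [P2→S gives 4>3; P3→X gives 6>2]
(D,S,X): not NE [P1→C gives 8>2; P2→Q gives 9>2; P3→Z gives 8>2]
(D,S,Y): not NE [P1→A gives 9>0; P3→Z gives 8>3]
(D,S,Z): not NE [P1→C gives 10>2]

Nash profiles: (A,R,Z), (C,Q,Y), (C,Q,Z)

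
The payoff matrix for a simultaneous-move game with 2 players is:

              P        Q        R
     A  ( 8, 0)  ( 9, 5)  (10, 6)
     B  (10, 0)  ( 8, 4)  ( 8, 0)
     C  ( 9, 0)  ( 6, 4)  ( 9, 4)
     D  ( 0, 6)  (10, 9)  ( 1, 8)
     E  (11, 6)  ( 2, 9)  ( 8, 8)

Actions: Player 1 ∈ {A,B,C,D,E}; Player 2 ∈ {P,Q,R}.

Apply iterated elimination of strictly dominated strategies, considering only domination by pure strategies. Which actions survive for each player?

P2 drop P (Q beats it: A:5>0 B:4>0 C:4>0 D:9>6 E:9>6)
P1 drop B (A beats it: Q:9>8 R:10>8)
P1 drop C (A beats it: Q:9>6 R:10>9)
P1 drop E (A beats it: Q:9>2 R:10>8)
P1→{A,D} P2→{Q,R}

Remaining: P1:{A,D} P2:{Q,R}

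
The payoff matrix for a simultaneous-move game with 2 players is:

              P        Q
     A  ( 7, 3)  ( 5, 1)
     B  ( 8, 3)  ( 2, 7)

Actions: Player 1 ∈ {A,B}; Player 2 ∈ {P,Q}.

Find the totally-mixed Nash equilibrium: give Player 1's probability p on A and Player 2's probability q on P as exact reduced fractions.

P1 indiff ⇒ q·7+(1-q)·5 = q·8+(1-q)·2 ⇒ q(-1) = (1-q)(-3) ⇒ q = 3/4
P2 indiff ⇒ p·3+(1-p)·3 = p·1+(1-p)·7 ⇒ p(2) = (1-p)(4) ⇒ p = 2/3

p=2/3, q=3/4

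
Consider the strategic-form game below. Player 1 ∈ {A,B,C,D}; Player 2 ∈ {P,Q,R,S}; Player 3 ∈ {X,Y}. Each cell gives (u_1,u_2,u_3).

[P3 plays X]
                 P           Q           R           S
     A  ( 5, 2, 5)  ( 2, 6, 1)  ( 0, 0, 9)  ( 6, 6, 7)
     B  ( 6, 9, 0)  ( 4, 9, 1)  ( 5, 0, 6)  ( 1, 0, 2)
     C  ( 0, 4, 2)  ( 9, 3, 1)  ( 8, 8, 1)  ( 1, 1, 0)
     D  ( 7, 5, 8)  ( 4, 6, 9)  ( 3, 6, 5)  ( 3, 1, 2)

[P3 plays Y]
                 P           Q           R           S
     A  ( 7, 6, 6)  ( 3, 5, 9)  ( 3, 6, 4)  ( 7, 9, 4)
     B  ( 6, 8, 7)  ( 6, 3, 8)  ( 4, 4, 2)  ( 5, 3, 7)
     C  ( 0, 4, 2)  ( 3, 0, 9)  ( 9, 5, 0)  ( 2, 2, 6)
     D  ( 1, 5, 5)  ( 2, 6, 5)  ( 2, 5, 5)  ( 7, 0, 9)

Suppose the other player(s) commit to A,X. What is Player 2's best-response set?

argmax u_2 = {Q,S}

u_2(P vs A,X) = 2
u_2(Q vs A,X) = 6
u_2(R vs A,X) = 0
u_2(S vs A,X) = 6
max payoff 6 at {Q,S}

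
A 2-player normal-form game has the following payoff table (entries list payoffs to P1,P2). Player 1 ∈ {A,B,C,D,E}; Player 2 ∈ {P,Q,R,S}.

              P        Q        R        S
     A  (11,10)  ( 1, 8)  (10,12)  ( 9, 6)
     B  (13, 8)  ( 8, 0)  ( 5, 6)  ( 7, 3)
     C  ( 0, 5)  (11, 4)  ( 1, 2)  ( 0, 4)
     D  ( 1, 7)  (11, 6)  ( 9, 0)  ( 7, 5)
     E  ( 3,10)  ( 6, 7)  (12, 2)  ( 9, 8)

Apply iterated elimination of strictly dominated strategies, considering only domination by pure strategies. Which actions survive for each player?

IESDS → P1:{A,B,E} P2:{P,R}

P2 drop Q (P beats it: A:10>8 B:8>0 C:5>4 D:7>6 E:10>7)
P1 drop C (A beats it: P:11>0 R:10>1 S:9>0)
P1 drop D (A beats it: P:11>1 R:10>9 S:9>7)
P2 drop S (P beats it: A:10>6 B:8>3 E:10>8)
P1→{A,B,E} P2→{P,R}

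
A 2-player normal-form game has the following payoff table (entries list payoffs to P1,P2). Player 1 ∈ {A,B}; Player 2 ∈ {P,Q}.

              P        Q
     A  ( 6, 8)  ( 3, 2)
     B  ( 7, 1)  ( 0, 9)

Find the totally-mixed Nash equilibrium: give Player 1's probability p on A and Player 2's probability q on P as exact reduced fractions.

P1 indiff ⇒ q·6+(1-q)·3 = q·7+(1-q)·0 ⇒ q(-1) = (1-q)(-3) ⇒ q = 3/4
P2 indiff ⇒ p·8+(1-p)·1 = p·2+(1-p)·9 ⇒ p(6) = (1-p)(8) ⇒ p = 4/7

P1 mixes 4/7 on A; P2 mixes 3/4 on P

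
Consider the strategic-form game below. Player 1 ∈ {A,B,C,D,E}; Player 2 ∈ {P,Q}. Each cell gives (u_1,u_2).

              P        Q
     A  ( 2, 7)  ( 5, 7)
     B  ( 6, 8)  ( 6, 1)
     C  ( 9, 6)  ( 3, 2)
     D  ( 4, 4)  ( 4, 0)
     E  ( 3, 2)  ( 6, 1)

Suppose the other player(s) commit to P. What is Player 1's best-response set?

argmax u_1 = {C}

u_1(A vs P) = 2
u_1(B vs P) = 6
u_1(C vs P) = 9
u_1(D vs P) = 4
u_1(E vs P) = 3
max payoff 9 at {C}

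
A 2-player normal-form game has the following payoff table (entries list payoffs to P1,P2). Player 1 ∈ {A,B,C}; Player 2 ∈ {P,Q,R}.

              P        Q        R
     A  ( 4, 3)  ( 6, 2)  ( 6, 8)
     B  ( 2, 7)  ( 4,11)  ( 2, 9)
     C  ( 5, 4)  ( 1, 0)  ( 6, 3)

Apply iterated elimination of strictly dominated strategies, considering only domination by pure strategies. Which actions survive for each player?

Remaining: P1:{A,C} P2:{P,R}

P1 drop B (A beats it: P:4>2 Q:6>4 R:6>2)
P2 drop Q (P beats it: A:3>2 C:4>0)
P1→{A,C} P2→{P,R}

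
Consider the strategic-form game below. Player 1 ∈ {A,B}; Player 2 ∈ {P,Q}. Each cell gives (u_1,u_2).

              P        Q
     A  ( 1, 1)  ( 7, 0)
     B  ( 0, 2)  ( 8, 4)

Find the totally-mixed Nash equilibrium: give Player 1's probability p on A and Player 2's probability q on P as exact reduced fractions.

P1 indiff ⇒ q·1+(1-q)·7 = q·0+(1-q)·8 ⇒ q(1) = (1-q)(1) ⇒ q = 1/2
P2 indiff ⇒ p·1+(1-p)·2 = p·0+(1-p)·4 ⇒ p(1) = (1-p)(2) ⇒ p = 2/3

p=2/3, q=1/2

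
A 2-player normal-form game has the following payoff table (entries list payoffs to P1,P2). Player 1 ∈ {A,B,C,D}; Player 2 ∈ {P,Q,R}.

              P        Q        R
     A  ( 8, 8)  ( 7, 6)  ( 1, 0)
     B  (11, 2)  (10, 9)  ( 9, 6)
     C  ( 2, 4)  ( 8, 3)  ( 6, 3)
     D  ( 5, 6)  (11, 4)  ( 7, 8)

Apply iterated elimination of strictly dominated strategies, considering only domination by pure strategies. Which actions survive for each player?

P1 drop A (B beats it: P:11>8 Q:10>7 R:9>1)
P1 drop C (B beats it: P:11>2 Q:10>8 R:9>6)
P2 drop P (R beats it: B:6>2 D:8>6)
P1→{B,D} P2→{Q,R}

Survivors P1:{B,D} P2:{Q,R}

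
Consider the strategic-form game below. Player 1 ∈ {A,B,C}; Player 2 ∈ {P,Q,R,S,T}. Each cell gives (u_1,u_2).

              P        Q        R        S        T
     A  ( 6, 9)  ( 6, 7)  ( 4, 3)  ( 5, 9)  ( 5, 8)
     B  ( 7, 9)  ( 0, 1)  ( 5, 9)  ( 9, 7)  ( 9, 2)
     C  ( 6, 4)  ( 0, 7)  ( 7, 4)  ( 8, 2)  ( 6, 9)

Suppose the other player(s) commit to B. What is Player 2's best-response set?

u_2(P vs B) = 9
u_2(Q vs B) = 1
u_2(R vs B) = 9
u_2(S vs B) = 7
u_2(T vs B) = 2
max payoff 9 at {P,R}

argmax u_2 = {P,R}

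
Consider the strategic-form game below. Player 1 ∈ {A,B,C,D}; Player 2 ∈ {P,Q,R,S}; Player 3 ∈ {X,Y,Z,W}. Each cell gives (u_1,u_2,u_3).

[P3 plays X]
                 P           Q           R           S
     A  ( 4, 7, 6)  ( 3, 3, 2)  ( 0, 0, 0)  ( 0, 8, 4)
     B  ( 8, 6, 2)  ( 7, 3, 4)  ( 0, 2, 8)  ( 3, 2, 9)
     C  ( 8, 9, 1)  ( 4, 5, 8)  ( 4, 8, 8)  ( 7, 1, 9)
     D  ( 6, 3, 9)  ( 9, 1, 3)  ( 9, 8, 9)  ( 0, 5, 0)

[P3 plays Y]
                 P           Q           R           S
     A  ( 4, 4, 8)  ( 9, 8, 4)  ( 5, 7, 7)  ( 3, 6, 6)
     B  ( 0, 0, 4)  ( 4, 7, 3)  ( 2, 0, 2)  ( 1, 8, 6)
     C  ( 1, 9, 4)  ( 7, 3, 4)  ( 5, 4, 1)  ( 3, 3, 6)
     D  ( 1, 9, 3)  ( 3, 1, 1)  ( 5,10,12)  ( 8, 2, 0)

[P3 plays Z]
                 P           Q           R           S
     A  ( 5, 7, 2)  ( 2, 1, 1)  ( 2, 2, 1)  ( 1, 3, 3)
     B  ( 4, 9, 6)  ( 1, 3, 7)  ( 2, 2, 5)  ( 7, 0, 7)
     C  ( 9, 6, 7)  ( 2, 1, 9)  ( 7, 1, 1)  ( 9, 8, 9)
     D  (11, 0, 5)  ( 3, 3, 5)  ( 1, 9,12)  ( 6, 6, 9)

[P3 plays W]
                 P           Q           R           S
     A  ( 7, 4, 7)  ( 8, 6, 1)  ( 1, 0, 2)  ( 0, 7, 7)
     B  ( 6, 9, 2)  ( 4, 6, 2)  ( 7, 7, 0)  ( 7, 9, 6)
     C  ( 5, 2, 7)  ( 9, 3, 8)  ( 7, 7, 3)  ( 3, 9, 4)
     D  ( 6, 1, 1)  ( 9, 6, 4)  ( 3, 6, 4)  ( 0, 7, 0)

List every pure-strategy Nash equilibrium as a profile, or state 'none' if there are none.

Nash profiles: (A,Q,Y), (C,S,Z), (D,R,Y)

(A,P,X): not NE [P1→C gives 8>4; P2→S gives 8>7; P3→Y gives 8>6]
(A,P,Y): not NE [P2→Q gives 8>4]
(A,P,Z): not NE [P1→D gives 11>5; P3→Y gives 8>2]
(A,P,W): not NE [P2→S gives 7>4; P3→Y gives 8>7]
(A,Q,X): not NE [P1→D gives 9>3; P2→S gives 8>3; P3→Y gives 4>2]
(A,Q,Y): NE
(A,Q,Z): not NE [P1→D gives 3>2; P2→P gives 7>1; P3→Y gives 4>1]
(A,Q,W): not NE [P1→D gives 9>8; P2→S gives 7>6; P3→Y gives 4>1]
(A,R,X): not NE [P1→D gives 9>0; P2→S gives 8>0; P3→Y gives 7>0]
(A,R,Y): not NE [P2→Q gives 8>7]
(A,R,Z): not NE [P1→C gives 7>2; P2→P gives 7>2; P3→Y gives 7>1]
(A,R,W): not NE [P1→C gives 7>1; P2→S gives 7>0; P3→Y gives 7>2]
(A,S,X): not NE [P1→C gives 7>0; P3→W gives 7>4]
(A,S,Y): not NE [P1→D gives 8>3; P2→Q gives 8>6; P3→W gives 7>6]
(A,S,Z): not NE [P1→C gives 9>1; P2→P gives 7>3; P3→W gives 7>3]
(A,S,W): not NE [P1→B gives 7>0]
(B,P,X): not NE [P3→Z gives 6>2]
(B,P,Y): not NE [P1→A gives 4>0; P2→S gives 8>0; P3→Z gives 6>4]
(B,P,Z): not NE [P1→D gives 11>4]
(B,P,W): not NE [P1→A gives 7>6; P3→Z gives 6>2]
(B,Q,X): not NE [P1→D gives 9>7; P2→P gives 6>3; P3→Z gives 7>4]
(B,Q,Y): not NE [P1→A gives 9>4; P2→S gives 8>7; P3→Z gives 7>3]
(B,Q,Z): not NE [P1→D gives 3>1; P2→P gives 9>3]
(B,Q,W): not NE [P1→D gives 9>4; P2→S gives 9>6; P3→Z gives 7>2]
(B,R,X): not NE [P1→D gives 9>0; P2→P gives 6>2]
(B,R,Y): not NE [P1→D gives 5>2; P2→S gives 8>0; P3→X gives 8>2]
(B,R,Z): not NE [P1→C gives 7>2; P2→P gives 9>2; P3→X gives 8>5]
(B,R,W): not NE [P2→S gives 9>7; P3→X gives 8>0]
(B,S,X): not NE [P1→C gives 7>3; P2→P gives 6>2]
(B,S,Y): not NE [P1→D gives 8>1; P3→X gives 9>6]
(B,S,Z): not NE [P1→C gives 9>7; P2→P gives 9>0; P3→X gives 9>7]
(B,S,W): not NE [P3→X gives 9>6]
(C,P,X): not NE [P3→W gives 7>1]
(C,P,Y): not NE [P1→A gives 4>1; P3→W gives 7>4]
(C,P,Z): not NE [P1→D gives 11>9; P2→S gives 8>6]
(C,P,W): not NE [P1→A gives 7>5; P2→S gives 9>2]
(C,Q,X): not NE [P1→D gives 9>4; P2→P gives 9>5; P3→Z gives 9>8]
(C,Q,Y): not NE [P1→A gives 9>7; P2→P gives 9>3; P3→Z gives 9>4]
(C,Q,Z): not NE [P1→D gives 3>2; P2→S gives 8>1]
(C,Q,W): not NE [P2→S gives 9>3; P3→Z gives 9>8]
(C,R,X): not NE [P1→D gives 9>4; P2→P gives 9>8]
(C,R,Y): not NE [P2→P gives 9>4; P3→X gives 8>1]
(C,R,Z): not NE [P2→S gives 8>1; P3→X gives 8>1]
(C,R,W): not NE [P2→S gives 9>7; P3→X gives 8>3]
(C,S,X): not NE [P2→P gives 9>1]
(C,S,Y): not NE [P1→D gives 8>3; P2→P gives 9>3; P3→Z gives 9>6]
(C,S,Z): NE
(C,S,W): not NE [P1→B gives 7>3; P3→Z gives 9>4]
(D,P,X): not NE [P1→C gives 8>6; P2→R gives 8>3]
(D,P,Y): not NE [P1→A gives 4>1; P2→R gives 10>9; P3→X gives 9>3]
(D,P,Z): not NE [P2→R gives 9>0; P3→X gives 9>5]
(D,P,W): not NE [P1→A gives 7>6; P2→S gives 7>1; P3→X gives 9>1]
(D,Q,X): not NE [P2→R gives 8>1; P3→Z gives 5>3]
(D,Q,Y): not NE [P1→A gives 9>3; P2→R gives 10>1; P3→Z gives 5>1]
(D,Q,Z): not NE [P2→R gives 9>3]
(D,Q,W): not NE [P2→S gives 7>6; P3→Z gives 5>4]
(D,R,X): not NE [P3→Z gives 12>9]
(D,R,Y): NE
(D,R,Z): not NE [P1→C gives 7>1]
(D,R,W): not NE [P1→C gives 7>3; P2→S gives 7>6; P3→Z gives 12>4]
(D,S,X): not NE [P1→C gives 7>0; P2→R gives 8>5; P3→Z gives 9>0]
(D,S,Y): not NE [P2→R gives 10>2; P3→Z gives 9>0]
(D,S,Z): not NE [P1→C gives 9>6; P2→R gives 9>6]
(D,S,W): not NE [P1→B gives 7>0; P3→Z gives 9>0]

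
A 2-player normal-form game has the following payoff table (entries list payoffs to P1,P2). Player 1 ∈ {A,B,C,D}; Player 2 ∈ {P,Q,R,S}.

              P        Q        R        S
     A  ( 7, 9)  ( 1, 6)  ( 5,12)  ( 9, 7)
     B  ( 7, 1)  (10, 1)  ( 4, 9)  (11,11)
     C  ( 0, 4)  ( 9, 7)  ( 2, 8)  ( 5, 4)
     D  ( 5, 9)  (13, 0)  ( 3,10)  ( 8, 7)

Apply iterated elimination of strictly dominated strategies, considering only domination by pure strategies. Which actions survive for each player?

IESDS → P1:{A,B} P2:{R,S}

P1 drop C (B beats it: P:7>0 Q:10>9 R:4>2 S:11>5)
P2 drop P (R beats it: A:12>9 B:9>1 D:10>9)
P2 drop Q (R beats it: A:12>6 B:9>1 D:10>0)
P1 drop D (A beats it: R:5>3 S:9>8)
P1→{A,B} P2→{R,S}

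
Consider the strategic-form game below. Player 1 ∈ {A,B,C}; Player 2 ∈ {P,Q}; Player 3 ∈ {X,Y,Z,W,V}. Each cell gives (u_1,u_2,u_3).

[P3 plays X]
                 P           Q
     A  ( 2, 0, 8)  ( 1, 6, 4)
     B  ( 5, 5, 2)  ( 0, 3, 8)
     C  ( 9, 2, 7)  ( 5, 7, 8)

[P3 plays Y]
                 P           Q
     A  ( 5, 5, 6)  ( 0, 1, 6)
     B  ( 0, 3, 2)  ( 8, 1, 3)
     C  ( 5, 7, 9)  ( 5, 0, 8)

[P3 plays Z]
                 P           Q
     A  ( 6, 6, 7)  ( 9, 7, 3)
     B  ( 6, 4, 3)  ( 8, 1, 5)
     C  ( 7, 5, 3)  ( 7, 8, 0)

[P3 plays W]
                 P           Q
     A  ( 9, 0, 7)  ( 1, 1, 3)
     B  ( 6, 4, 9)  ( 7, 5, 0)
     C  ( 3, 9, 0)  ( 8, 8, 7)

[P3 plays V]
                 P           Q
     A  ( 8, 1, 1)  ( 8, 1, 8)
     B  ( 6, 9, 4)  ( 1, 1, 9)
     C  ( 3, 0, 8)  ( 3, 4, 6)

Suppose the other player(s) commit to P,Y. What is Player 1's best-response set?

P1 best: {A,C}

u_1(A vs P,Y) = 5
u_1(B vs P,Y) = 0
u_1(C vs P,Y) = 5
max payoff 5 at {A,C}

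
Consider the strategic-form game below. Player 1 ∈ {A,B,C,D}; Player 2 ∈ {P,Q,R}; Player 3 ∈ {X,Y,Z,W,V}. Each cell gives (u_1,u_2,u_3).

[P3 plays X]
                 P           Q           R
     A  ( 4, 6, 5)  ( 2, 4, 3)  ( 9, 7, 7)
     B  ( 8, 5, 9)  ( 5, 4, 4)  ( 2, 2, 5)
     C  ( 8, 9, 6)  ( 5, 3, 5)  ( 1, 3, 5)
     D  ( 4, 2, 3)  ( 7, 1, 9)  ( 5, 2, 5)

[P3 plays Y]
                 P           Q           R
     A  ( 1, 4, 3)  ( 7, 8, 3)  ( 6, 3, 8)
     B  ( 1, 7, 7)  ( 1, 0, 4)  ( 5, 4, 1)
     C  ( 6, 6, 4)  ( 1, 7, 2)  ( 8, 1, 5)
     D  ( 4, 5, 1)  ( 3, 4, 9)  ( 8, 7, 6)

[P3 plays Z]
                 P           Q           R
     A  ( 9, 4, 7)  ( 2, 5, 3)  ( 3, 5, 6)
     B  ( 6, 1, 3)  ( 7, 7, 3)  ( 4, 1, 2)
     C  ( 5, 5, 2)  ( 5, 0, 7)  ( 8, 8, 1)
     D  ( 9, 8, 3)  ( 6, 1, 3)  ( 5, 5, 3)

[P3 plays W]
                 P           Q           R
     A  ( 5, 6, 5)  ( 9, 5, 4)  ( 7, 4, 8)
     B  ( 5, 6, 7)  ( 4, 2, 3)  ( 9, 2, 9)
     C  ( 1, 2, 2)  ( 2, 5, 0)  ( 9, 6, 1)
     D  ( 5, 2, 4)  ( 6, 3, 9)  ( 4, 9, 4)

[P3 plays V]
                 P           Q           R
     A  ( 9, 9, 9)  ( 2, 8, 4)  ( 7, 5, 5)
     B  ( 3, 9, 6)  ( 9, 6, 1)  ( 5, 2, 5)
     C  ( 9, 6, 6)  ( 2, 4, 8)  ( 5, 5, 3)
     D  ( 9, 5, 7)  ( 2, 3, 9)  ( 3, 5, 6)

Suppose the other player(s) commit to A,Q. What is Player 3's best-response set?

BR_3 = {W,V}

u_3(X vs A,Q) = 3
u_3(Y vs A,Q) = 3
u_3(Z vs A,Q) = 3
u_3(W vs A,Q) = 4
u_3(V vs A,Q) = 4
max payoff 4 at {W,V}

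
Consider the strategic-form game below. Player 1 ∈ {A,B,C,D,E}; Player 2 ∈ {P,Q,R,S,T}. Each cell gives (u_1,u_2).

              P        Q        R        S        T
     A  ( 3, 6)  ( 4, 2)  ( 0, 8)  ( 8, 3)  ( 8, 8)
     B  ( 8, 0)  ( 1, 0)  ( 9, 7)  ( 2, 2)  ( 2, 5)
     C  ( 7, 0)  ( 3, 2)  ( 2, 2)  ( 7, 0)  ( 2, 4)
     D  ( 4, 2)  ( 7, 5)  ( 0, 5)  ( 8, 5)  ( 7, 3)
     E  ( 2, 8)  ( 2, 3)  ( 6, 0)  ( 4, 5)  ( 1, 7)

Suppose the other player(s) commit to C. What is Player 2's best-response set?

P2 best: {T}

u_2(P vs C) = 0
u_2(Q vs C) = 2
u_2(R vs C) = 2
u_2(S vs C) = 0
u_2(T vs C) = 4
max payoff 4 at {T}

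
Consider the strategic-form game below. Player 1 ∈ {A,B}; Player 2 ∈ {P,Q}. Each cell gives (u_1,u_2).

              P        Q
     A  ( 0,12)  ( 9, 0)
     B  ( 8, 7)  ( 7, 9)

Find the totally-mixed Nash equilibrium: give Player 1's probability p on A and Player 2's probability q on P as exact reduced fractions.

P1 indiff ⇒ q·0+(1-q)·9 = q·8+(1-q)·7 ⇒ q(-8) = (1-q)(-2) ⇒ q = 1/5
P2 indiff ⇒ p·12+(1-p)·7 = p·0+(1-p)·9 ⇒ p(12) = (1-p)(2) ⇒ p = 1/7

(p,q) = (1/7, 1/5)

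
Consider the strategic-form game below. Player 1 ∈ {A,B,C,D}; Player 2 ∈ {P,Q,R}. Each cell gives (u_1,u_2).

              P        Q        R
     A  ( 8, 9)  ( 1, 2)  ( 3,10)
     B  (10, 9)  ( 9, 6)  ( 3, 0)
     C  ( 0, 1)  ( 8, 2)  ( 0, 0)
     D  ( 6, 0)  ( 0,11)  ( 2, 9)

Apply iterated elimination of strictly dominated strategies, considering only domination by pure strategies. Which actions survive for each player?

P1 drop C (B beats it: P:10>0 Q:9>8 R:3>0)
P1 drop D (A beats it: P:8>6 Q:1>0 R:3>2)
P2 drop Q (P beats it: A:9>2 B:9>6)
P1→{A,B} P2→{P,R}

Survivors P1:{A,B} P2:{P,R}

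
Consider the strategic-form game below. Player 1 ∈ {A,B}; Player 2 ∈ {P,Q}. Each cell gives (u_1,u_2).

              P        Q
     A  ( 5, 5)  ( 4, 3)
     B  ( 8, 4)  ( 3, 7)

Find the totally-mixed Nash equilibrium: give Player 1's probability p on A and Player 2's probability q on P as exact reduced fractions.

p=3/5, q=1/4

P1 indiff ⇒ q·5+(1-q)·4 = q·8+(1-q)·3 ⇒ q(-3) = (1-q)(-1) ⇒ q = 1/4
P2 indiff ⇒ p·5+(1-p)·4 = p·3+(1-p)·7 ⇒ p(2) = (1-p)(3) ⇒ p = 3/5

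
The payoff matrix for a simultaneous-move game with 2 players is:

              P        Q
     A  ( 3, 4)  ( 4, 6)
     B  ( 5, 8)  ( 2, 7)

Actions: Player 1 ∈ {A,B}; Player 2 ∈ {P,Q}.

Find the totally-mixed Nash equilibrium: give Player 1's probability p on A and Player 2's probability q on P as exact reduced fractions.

(p,q) = (1/3, 1/2)

P1 indiff ⇒ q·3+(1-q)·4 = q·5+(1-q)·2 ⇒ q(-2) = (1-q)(-2) ⇒ q = 1/2
P2 indiff ⇒ p·4+(1-p)·8 = p·6+(1-p)·7 ⇒ p(-2) = (1-p)(-1) ⇒ p = 1/3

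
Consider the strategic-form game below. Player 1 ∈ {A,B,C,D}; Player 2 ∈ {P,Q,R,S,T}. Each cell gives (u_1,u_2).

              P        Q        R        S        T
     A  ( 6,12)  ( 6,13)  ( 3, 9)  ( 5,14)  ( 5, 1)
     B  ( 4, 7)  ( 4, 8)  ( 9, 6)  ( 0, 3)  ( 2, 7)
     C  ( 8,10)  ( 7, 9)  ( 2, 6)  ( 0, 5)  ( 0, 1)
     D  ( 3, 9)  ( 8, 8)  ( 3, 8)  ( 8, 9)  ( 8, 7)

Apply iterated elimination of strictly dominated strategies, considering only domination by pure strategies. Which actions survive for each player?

Survivors P1:{A,C,D} P2:{P,Q,S}

P2 drop R (P beats it: A:12>9 B:7>6 C:10>6 D:9>8)
P1 drop B (A beats it: P:6>4 Q:6>4 S:5>0 T:5>2)
P2 drop T (P beats it: A:12>1 C:10>1 D:9>7)
P1→{A,C,D} P2→{P,Q,S}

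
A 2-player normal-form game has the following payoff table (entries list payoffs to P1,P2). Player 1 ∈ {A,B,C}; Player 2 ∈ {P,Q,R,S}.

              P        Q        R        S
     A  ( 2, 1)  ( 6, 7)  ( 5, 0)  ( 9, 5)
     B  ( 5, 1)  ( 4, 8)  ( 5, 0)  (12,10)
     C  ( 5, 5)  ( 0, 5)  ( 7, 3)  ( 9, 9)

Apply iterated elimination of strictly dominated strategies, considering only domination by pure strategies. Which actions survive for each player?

P2 drop P (S beats it: A:5>1 B:10>1 C:9>5)
P2 drop R (Q beats it: A:7>0 B:8>0 C:5>3)
P1 drop C (B beats it: Q:4>0 S:12>9)
P1→{A,B} P2→{Q,S}

IESDS → P1:{A,B} P2:{Q,S}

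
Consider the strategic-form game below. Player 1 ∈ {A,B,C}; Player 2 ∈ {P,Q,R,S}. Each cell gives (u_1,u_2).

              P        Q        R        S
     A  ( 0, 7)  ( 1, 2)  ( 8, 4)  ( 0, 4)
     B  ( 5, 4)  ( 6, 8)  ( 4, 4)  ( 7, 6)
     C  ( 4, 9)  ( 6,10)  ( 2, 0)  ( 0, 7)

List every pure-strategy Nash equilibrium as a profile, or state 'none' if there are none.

(A,P): not NE [P1→B gives 5>0]
(A,Q): not NE [P1→C gives 6>1; P2→P gives 7>2]
(A,R): not NE [P2→P gives 7>4]
(A,S): not NE [P1→B gives 7>0; P2→P gives 7>4]
(B,P): not NE [P2→Q gives 8>4]
(B,Q): NE
(B,R): not NE [P1→A gives 8>4; P2→Q gives 8>4]
(B,S): not NE [P2→Q gives 8>6]
(C,P): not NE [P1→B gives 5>4; P2→Q gives 10>9]
(C,Q): NE
(C,R): not NE [P1→A gives 8>2; P2→Q gives 10>0]
(C,S): not NE [P1→B gives 7>0; P2→Q gives 10>7]

Nash profiles: (B,Q), (C,Q)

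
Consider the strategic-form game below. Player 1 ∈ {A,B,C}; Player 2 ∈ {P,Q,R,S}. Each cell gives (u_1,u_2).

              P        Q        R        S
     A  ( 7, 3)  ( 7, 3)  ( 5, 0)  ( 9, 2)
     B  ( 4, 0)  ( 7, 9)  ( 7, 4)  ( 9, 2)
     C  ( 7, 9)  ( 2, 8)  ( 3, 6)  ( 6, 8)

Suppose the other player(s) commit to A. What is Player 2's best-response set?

u_2(P vs A) = 3
u_2(Q vs A) = 3
u_2(R vs A) = 0
u_2(S vs A) = 2
max payoff 3 at {P,Q}

BR_2 = {P,Q}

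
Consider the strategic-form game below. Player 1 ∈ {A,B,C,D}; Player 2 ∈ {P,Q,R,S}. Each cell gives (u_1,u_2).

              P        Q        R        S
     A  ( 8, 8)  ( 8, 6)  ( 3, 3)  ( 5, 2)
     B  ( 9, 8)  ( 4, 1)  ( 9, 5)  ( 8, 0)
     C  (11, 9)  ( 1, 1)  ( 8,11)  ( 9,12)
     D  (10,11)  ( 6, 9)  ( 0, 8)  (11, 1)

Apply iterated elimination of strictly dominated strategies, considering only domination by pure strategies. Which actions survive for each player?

IESDS → P1:{B,C,D} P2:{P,R,S}

P2 drop Q (P beats it: A:8>6 B:8>1 C:9>1 D:11>9)
P1 drop A (B beats it: P:9>8 R:9>3 S:8>5)
P1→{B,C,D} P2→{P,R,S}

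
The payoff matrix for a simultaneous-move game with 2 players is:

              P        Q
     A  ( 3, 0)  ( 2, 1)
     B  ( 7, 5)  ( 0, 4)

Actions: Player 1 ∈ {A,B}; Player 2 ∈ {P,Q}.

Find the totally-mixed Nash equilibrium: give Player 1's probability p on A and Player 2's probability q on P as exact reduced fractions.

P1 indiff ⇒ q·3+(1-q)·2 = q·7+(1-q)·0 ⇒ q(-4) = (1-q)(-2) ⇒ q = 1/3
P2 indiff ⇒ p·0+(1-p)·5 = p·1+(1-p)·4 ⇒ p(-1) = (1-p)(-1) ⇒ p = 1/2

(p,q) = (1/2, 1/3)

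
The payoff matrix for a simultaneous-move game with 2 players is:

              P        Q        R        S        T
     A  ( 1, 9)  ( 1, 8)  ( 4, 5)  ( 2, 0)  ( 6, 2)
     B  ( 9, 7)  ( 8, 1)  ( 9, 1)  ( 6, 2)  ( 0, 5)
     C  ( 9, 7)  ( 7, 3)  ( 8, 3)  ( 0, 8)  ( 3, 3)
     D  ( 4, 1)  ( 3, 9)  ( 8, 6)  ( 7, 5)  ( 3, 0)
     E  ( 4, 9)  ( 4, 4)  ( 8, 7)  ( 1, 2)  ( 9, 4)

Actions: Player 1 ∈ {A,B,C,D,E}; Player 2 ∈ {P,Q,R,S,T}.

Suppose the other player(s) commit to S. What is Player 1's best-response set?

u_1(A vs S) = 2
u_1(B vs S) = 6
u_1(C vs S) = 0
u_1(D vs S) = 7
u_1(E vs S) = 1
max payoff 7 at {D}

argmax u_1 = {D}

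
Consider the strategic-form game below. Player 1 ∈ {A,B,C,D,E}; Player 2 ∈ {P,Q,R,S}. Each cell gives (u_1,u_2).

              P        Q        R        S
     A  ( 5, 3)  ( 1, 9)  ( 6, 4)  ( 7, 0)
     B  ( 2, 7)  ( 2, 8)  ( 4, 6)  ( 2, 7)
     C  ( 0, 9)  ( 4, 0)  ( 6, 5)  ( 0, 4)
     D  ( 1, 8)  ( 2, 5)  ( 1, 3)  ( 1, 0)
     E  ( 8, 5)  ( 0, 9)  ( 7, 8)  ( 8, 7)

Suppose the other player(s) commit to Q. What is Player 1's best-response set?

u_1(A vs Q) = 1
u_1(B vs Q) = 2
u_1(C vs Q) = 4
u_1(D vs Q) = 2
u_1(E vs Q) = 0
max payoff 4 at {C}

argmax u_1 = {C}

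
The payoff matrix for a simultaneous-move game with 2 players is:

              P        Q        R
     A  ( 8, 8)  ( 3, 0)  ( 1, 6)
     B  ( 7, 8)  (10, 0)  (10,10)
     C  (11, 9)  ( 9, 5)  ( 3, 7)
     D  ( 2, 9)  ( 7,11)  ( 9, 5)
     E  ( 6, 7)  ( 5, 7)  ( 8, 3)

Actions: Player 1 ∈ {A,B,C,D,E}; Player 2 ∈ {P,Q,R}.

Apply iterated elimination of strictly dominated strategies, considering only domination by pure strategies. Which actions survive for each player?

Remaining: P1:{B,C} P2:{P,R}

P1 drop A (C beats it: P:11>8 Q:9>3 R:3>1)
P1 drop D (B beats it: P:7>2 Q:10>7 R:10>9)
P1 drop E (B beats it: P:7>6 Q:10>5 R:10>8)
P2 drop Q (P beats it: B:8>0 C:9>5)
P1→{B,C} P2→{P,R}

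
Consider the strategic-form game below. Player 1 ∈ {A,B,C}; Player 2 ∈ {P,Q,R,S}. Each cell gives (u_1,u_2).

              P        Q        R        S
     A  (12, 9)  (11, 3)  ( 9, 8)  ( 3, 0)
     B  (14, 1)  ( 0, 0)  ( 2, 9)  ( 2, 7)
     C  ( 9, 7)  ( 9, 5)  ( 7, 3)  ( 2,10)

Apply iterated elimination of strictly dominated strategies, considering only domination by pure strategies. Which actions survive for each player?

P1 drop C (A beats it: P:12>9 Q:11>9 R:9>7 S:3>2)
P2 drop Q (P beats it: A:9>3 B:1>0)
P2 drop S (R beats it: A:8>0 B:9>7)
P1→{A,B} P2→{P,R}

Remaining: P1:{A,B} P2:{P,R}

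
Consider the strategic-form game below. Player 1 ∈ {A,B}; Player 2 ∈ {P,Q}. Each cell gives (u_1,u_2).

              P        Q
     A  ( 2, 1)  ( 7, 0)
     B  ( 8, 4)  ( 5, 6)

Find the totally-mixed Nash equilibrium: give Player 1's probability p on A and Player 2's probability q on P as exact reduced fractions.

(p,q) = (2/3, 1/4)

P1 indiff ⇒ q·2+(1-q)·7 = q·8+(1-q)·5 ⇒ q(-6) = (1-q)(-2) ⇒ q = 1/4
P2 indiff ⇒ p·1+(1-p)·4 = p·0+(1-p)·6 ⇒ p(1) = (1-p)(2) ⇒ p = 2/3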